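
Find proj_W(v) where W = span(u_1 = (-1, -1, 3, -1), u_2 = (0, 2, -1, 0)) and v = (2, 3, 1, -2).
proj_W(v) = (-5/7, 19/7, 3/7, -5/7)

Set up U = [u_1 | ... | u_2] ∈ R^(4×2). The projector onto W = col(U) is P = U (U^T U)^(-1) U^T.
Compute U^T U =
  [12, -5]
  [-5, 5],
and U^T v = (0, 5).
Solve U^T U · c = U^T v for the coefficients: c = (5/7, 12/7). The projection is proj_W(v) = U c.
Check: (v - proj_W(v)) · u_1 = 0  (should be 0).
Check: (v - proj_W(v)) · u_2 = 0  (should be 0).
Result: proj_W(v) = (-5/7, 19/7, 3/7, -5/7).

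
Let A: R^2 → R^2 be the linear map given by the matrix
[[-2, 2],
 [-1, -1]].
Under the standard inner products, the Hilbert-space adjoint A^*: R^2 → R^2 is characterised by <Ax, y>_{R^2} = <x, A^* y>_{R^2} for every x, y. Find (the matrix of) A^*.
A^* = A^T =
[[-2, -1],
 [2, -1]]

For real matrices with standard dot products, the defining identity <Ax, y> = <x, A^* y> gives (Ax)^T y = x^T (A^*) y, i.e. x^T A^T y = x^T (A^*) y. Since this holds for all x, y, we must have A^* = A^T. Therefore
A^* =
[[-2, -1],
 [2, -1]].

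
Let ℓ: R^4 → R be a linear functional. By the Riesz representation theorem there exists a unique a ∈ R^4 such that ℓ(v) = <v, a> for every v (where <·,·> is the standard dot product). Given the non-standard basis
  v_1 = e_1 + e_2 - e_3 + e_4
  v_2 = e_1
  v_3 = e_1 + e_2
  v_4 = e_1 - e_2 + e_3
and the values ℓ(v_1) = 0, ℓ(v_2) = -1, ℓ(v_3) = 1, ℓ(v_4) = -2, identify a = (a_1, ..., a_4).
a = (-1, 2, 1, 0)

Write a = (a_1, ..., a_4) in the standard basis. For each basis vector v_i, ℓ(v_i) = <v_i, a> is a linear equation in the a_j's. Collect the n equations into a matrix system V a = ℓ, where row i of V is v_i (expressed in the standard basis). Since V is invertible (lower-triangular with 1s on the diagonal, up to permutation), solve by back-substitution:
  V =
[[1, 1, -1, 1],
 [1, 0, 0, 0],
 [1, 1, 0, 0],
 [1, -1, 1, 0]]
  V a = (0, -1, 1, -2)
Solving gives a = (-1, 2, 1, 0).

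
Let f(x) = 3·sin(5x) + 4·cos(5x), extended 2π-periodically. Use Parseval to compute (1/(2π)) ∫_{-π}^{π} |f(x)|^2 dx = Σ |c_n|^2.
Σ |c_n|^2 = 25/2

Expand |f|^2 and use orthogonality of {sin(nx), cos(mx)} on [-π, π]:
  ∫_{-π}^{π} sin(nx)^2 dx = π, ∫ cos(mx)^2 dx = π, and cross terms integrate to 0.
So ∫_{-π}^{π} f(x)^2 dx = 3^2 · π + 4^2 · π = (9 + 16)π.
Divide by 2π: (9 + 16)/2 = 25/2.
By Parseval, this equals Σ |c_n|^2.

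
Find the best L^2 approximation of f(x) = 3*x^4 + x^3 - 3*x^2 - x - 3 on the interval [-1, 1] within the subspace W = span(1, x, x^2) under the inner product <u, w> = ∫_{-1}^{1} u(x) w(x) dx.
g(x) = -3*x^2/7 - 2*x/5 - 114/35

The best approximation g ∈ W is the orthogonal projection of f onto W. Writing g = a_0 + a_1 x + a_2 x^2, the coefficients solve the normal equations G · a = b where
  G_{ij} = <φ_i, φ_j> and b_i = <f, φ_i>, with φ_0 = 1, φ_1 = x, φ_2 = x^2.
G =
  [2, 0, 2/3]
  [0, 2/3, 0]
  [2/3, 0, 2/5],
b = (-34/5, -4/15, -82/35).
Solving gives a_0 = -114/35, a_1 = -2/5, a_2 = -3/7, so
  g(x) = -3*x^2/7 - 2*x/5 - 114/35.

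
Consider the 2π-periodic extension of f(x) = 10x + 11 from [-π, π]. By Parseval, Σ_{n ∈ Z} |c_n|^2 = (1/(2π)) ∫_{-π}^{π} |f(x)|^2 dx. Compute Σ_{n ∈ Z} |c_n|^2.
Σ |c_n|^2 = 100π^2/3 + 121

Expand and integrate term by term over [-π, π]:
  ∫ (10x)^2 dx = 100·(2π^3/3); ∫ 2·10·(11)·x dx = 0 (odd integrand); ∫ 11^2 dx = 121·2π.
So (1/(2π)) ∫_{-π}^{π} (10x + 11)^2 dx = 100π^2/3 + 121 = 100π^2/3 + 121.
Parseval ⇒ Σ |c_n|^2 = 100π^2/3 + 121.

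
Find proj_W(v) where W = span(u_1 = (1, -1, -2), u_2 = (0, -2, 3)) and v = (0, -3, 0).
proj_W(v) = (63/62, -159/62, 9/31)

Set up U = [u_1 | ... | u_2] ∈ R^(3×2). The projector onto W = col(U) is P = U (U^T U)^(-1) U^T.
Compute U^T U =
  [6, -4]
  [-4, 13],
and U^T v = (3, 6).
Solve U^T U · c = U^T v for the coefficients: c = (63/62, 24/31). The projection is proj_W(v) = U c.
Check: (v - proj_W(v)) · u_1 = 0  (should be 0).
Check: (v - proj_W(v)) · u_2 = 0  (should be 0).
Result: proj_W(v) = (63/62, -159/62, 9/31).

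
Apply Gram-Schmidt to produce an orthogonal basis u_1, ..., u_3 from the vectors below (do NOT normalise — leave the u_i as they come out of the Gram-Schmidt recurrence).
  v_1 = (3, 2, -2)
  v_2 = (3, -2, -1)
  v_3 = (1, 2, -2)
Orthogonal basis:
  u_1 = (3, 2, -2)
  u_2 = (30/17, -48/17, -3/17)
  u_3 = (-8/21, -4/21, -16/21)

Apply the Gram-Schmidt recurrence
  u_1 = v_1
  u_i = v_i − Σ_{j<i} ((v_i · u_j) / (u_j · u_j)) · u_j.

Step by step this gives:
  u_1 = (3, 2, -2)
  u_2 = (30/17, -48/17, -3/17)
  u_3 = (-8/21, -4/21, -16/21)

Orthogonality check:
  u_2 · u_1 = 0 (should be 0)
  u_3 · u_1 = 0 (should be 0)
  u_3 · u_2 = 0 (should be 0)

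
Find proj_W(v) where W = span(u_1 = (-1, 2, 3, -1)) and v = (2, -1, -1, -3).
proj_W(v) = (4/15, -8/15, -4/5, 4/15)

Set up U = [u_1 | ... | u_1] ∈ R^(4×1). The projector onto W = col(U) is P = U (U^T U)^(-1) U^T.
Compute U^T U =
  [15],
and U^T v = (-4).
Solve U^T U · c = U^T v for the coefficients: c = (-4/15). The projection is proj_W(v) = U c.
Check: (v - proj_W(v)) · u_1 = 0  (should be 0).
Result: proj_W(v) = (4/15, -8/15, -4/5, 4/15).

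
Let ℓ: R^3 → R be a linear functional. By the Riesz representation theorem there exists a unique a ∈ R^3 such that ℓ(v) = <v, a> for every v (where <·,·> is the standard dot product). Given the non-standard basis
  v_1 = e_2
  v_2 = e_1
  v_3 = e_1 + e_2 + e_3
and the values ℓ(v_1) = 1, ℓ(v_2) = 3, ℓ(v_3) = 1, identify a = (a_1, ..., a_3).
a = (3, 1, -3)

Write a = (a_1, ..., a_3) in the standard basis. For each basis vector v_i, ℓ(v_i) = <v_i, a> is a linear equation in the a_j's. Collect the n equations into a matrix system V a = ℓ, where row i of V is v_i (expressed in the standard basis). Since V is invertible (lower-triangular with 1s on the diagonal, up to permutation), solve by back-substitution:
  V =
[[0, 1, 0],
 [1, 0, 0],
 [1, 1, 1]]
  V a = (1, 3, 1)
Solving gives a = (3, 1, -3).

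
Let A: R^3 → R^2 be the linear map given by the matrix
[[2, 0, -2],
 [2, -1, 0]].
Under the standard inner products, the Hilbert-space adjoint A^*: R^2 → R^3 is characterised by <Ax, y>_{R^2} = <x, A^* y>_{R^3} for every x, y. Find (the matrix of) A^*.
A^* = A^T =
[[2, 2],
 [0, -1],
 [-2, 0]]

For real matrices with standard dot products, the defining identity <Ax, y> = <x, A^* y> gives (Ax)^T y = x^T (A^*) y, i.e. x^T A^T y = x^T (A^*) y. Since this holds for all x, y, we must have A^* = A^T. Therefore
A^* =
[[2, 2],
 [0, -1],
 [-2, 0]].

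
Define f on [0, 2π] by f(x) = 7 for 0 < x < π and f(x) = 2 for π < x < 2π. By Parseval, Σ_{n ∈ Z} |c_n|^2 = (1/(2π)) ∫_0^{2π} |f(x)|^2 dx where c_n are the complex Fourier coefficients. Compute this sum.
Σ |c_n|^2 = 53/2

Parseval equates the L^2 energy of f (normalised by 1/(2π)) with the ℓ^2 sum of its Fourier coefficients: (1/(2π)) ∫_0^{2π} |f|^2 = Σ |c_n|^2.
Compute the left side: (1/(2π)) [∫_0^π 7^2 dx + ∫_π^{2π} 2^2 dx] = (1/(2π)) · (49π + 4π) = (49 + 4)/2 = 53/2.
So Σ_{n ∈ Z} |c_n|^2 = 53/2.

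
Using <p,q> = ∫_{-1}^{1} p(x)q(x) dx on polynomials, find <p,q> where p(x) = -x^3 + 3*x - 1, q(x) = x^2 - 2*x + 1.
<p,q> = -88/15

Expand the product: p(x)·q(x) = -x^5 + 2*x^4 + 2*x^3 - 7*x^2 + 5*x - 1.
∫_{-1}^{1} of each monomial x^k gives [2/(k+1) if k even, 0 if k odd]. Integrating term-by-term (or equivalently evaluating the antiderivative F(x) = -x^6/6 + 2*x^5/5 + x^4/2 - 7*x^3/3 + 5*x^2/2 - x at the endpoints):
  F(1) − F(−1) = -1/10 − (173/30) = -88/15.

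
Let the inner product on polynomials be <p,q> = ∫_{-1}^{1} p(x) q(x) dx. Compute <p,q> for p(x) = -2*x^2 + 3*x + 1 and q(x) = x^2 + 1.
<p,q> = 8/15

Expand the product: p(x)·q(x) = -2*x^4 + 3*x^3 - x^2 + 3*x + 1.
∫_{-1}^{1} of each monomial x^k gives [2/(k+1) if k even, 0 if k odd]. Integrating term-by-term (or equivalently evaluating the antiderivative F(x) = -2*x^5/5 + 3*x^4/4 - x^3/3 + 3*x^2/2 + x at the endpoints):
  F(1) − F(−1) = 151/60 − (119/60) = 8/15.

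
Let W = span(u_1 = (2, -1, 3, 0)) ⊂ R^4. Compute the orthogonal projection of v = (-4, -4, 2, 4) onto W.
proj_W(v) = (2/7, -1/7, 3/7, 0)

Set up U = [u_1 | ... | u_1] ∈ R^(4×1). The projector onto W = col(U) is P = U (U^T U)^(-1) U^T.
Compute U^T U =
  [14],
and U^T v = (2).
Solve U^T U · c = U^T v for the coefficients: c = (1/7). The projection is proj_W(v) = U c.
Check: (v - proj_W(v)) · u_1 = 0  (should be 0).
Result: proj_W(v) = (2/7, -1/7, 3/7, 0).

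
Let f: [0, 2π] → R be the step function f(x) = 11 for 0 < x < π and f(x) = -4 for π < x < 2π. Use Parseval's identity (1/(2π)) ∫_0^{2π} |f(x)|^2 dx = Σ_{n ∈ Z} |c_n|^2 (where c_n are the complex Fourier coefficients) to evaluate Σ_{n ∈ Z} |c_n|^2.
Σ |c_n|^2 = 137/2

Parseval equates the L^2 energy of f (normalised by 1/(2π)) with the ℓ^2 sum of its Fourier coefficients: (1/(2π)) ∫_0^{2π} |f|^2 = Σ |c_n|^2.
Compute the left side: (1/(2π)) [∫_0^π 11^2 dx + ∫_π^{2π} (-4)^2 dx] = (1/(2π)) · (121π + 16π) = (121 + 16)/2 = 137/2.
So Σ_{n ∈ Z} |c_n|^2 = 137/2.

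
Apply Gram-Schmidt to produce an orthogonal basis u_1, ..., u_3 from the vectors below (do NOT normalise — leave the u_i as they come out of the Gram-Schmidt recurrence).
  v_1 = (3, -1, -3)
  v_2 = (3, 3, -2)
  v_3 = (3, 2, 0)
Orthogonal basis:
  u_1 = (3, -1, -3)
  u_2 = (21/19, 69/19, -2/19)
  u_3 = (297/274, -81/274, 162/137)

Apply the Gram-Schmidt recurrence
  u_1 = v_1
  u_i = v_i − Σ_{j<i} ((v_i · u_j) / (u_j · u_j)) · u_j.

Step by step this gives:
  u_1 = (3, -1, -3)
  u_2 = (21/19, 69/19, -2/19)
  u_3 = (297/274, -81/274, 162/137)

Orthogonality check:
  u_2 · u_1 = 0 (should be 0)
  u_3 · u_1 = 0 (should be 0)
  u_3 · u_2 = 0 (should be 0)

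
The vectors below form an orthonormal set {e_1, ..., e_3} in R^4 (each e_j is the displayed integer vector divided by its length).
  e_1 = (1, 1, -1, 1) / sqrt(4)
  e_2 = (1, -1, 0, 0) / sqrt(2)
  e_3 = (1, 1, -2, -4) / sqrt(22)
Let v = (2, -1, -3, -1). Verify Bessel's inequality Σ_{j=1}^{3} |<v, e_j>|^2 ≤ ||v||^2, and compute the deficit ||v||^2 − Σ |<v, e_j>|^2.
Σ |<v, e_j>|^2 = 49/4; ||v||^2 = 15; deficit = 11/4

Write each e_j = u_j / sqrt(<u_j, u_j>) where u_j is the displayed integer vector. Then <v, e_j> = <v, u_j> / sqrt(<u_j, u_j>), so |<v, e_j>|^2 = <v, u_j>^2 / <u_j, u_j>.
Coefficients: <v, e_1> = 3/sqrt(4), <v, e_2> = 3/sqrt(2), <v, e_3> = 11/sqrt(22).
Square and sum: Σ |<v, e_j>|^2 = 49/4.
Compute ||v||^2 = v·v = 15.
Deficit = 15 − 49/4 = 11/4 ≥ 0, confirming Bessel's inequality. (The deficit equals ||v − Σ <v,e_j> e_j||^2, the squared distance from v to span{e_j}.)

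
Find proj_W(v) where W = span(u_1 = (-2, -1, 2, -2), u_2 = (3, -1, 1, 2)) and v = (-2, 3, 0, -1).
proj_W(v) = (-151/73, 77/73, -93/73, -90/73)

Set up U = [u_1 | ... | u_2] ∈ R^(4×2). The projector onto W = col(U) is P = U (U^T U)^(-1) U^T.
Compute U^T U =
  [13, -7]
  [-7, 15],
and U^T v = (3, -11).
Solve U^T U · c = U^T v for the coefficients: c = (-16/73, -61/73). The projection is proj_W(v) = U c.
Check: (v - proj_W(v)) · u_1 = 0  (should be 0).
Check: (v - proj_W(v)) · u_2 = 0  (should be 0).
Result: proj_W(v) = (-151/73, 77/73, -93/73, -90/73).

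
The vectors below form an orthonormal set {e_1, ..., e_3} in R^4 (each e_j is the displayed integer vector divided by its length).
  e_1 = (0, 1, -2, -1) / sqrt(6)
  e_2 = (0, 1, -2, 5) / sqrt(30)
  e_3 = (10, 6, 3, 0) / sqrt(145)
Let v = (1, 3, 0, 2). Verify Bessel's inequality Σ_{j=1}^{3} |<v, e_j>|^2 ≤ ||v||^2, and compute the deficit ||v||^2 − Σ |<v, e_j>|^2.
Σ |<v, e_j>|^2 = 325/29; ||v||^2 = 14; deficit = 81/29

Write each e_j = u_j / sqrt(<u_j, u_j>) where u_j is the displayed integer vector. Then <v, e_j> = <v, u_j> / sqrt(<u_j, u_j>), so |<v, e_j>|^2 = <v, u_j>^2 / <u_j, u_j>.
Coefficients: <v, e_1> = 1/sqrt(6), <v, e_2> = 13/sqrt(30), <v, e_3> = 28/sqrt(145).
Square and sum: Σ |<v, e_j>|^2 = 325/29.
Compute ||v||^2 = v·v = 14.
Deficit = 14 − 325/29 = 81/29 ≥ 0, confirming Bessel's inequality. (The deficit equals ||v − Σ <v,e_j> e_j||^2, the squared distance from v to span{e_j}.)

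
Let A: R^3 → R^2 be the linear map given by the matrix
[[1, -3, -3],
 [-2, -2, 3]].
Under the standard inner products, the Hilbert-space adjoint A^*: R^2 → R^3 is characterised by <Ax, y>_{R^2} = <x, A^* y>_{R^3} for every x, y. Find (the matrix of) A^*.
A^* = A^T =
[[1, -2],
 [-3, -2],
 [-3, 3]]

For real matrices with standard dot products, the defining identity <Ax, y> = <x, A^* y> gives (Ax)^T y = x^T (A^*) y, i.e. x^T A^T y = x^T (A^*) y. Since this holds for all x, y, we must have A^* = A^T. Therefore
A^* =
[[1, -2],
 [-3, -2],
 [-3, 3]].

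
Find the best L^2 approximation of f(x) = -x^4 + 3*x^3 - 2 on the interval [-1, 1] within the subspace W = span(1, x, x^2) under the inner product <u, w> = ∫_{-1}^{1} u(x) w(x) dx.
g(x) = -6*x^2/7 + 9*x/5 - 67/35

The best approximation g ∈ W is the orthogonal projection of f onto W. Writing g = a_0 + a_1 x + a_2 x^2, the coefficients solve the normal equations G · a = b where
  G_{ij} = <φ_i, φ_j> and b_i = <f, φ_i>, with φ_0 = 1, φ_1 = x, φ_2 = x^2.
G =
  [2, 0, 2/3]
  [0, 2/3, 0]
  [2/3, 0, 2/5],
b = (-22/5, 6/5, -34/21).
Solving gives a_0 = -67/35, a_1 = 9/5, a_2 = -6/7, so
  g(x) = -6*x^2/7 + 9*x/5 - 67/35.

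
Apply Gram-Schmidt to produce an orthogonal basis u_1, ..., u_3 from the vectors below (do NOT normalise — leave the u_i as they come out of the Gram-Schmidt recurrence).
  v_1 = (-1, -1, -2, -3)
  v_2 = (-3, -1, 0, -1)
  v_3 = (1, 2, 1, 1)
Orthogonal basis:
  u_1 = (-1, -1, -2, -3)
  u_2 = (-38/15, -8/15, 14/15, 2/5)
  u_3 = (-8/29, 38/29, 6/29, -14/29)

Apply the Gram-Schmidt recurrence
  u_1 = v_1
  u_i = v_i − Σ_{j<i} ((v_i · u_j) / (u_j · u_j)) · u_j.

Step by step this gives:
  u_1 = (-1, -1, -2, -3)
  u_2 = (-38/15, -8/15, 14/15, 2/5)
  u_3 = (-8/29, 38/29, 6/29, -14/29)

Orthogonality check:
  u_2 · u_1 = 0 (should be 0)
  u_3 · u_1 = 0 (should be 0)
  u_3 · u_2 = 0 (should be 0)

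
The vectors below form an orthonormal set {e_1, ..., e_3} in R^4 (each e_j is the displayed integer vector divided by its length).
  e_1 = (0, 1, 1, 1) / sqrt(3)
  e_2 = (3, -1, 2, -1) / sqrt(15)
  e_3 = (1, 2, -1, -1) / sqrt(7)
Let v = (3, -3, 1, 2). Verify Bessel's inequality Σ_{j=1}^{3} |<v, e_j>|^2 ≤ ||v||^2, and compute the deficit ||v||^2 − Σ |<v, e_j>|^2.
Σ |<v, e_j>|^2 = 516/35; ||v||^2 = 23; deficit = 289/35

Write each e_j = u_j / sqrt(<u_j, u_j>) where u_j is the displayed integer vector. Then <v, e_j> = <v, u_j> / sqrt(<u_j, u_j>), so |<v, e_j>|^2 = <v, u_j>^2 / <u_j, u_j>.
Coefficients: <v, e_1> = 0/sqrt(3), <v, e_2> = 12/sqrt(15), <v, e_3> = -6/sqrt(7).
Square and sum: Σ |<v, e_j>|^2 = 516/35.
Compute ||v||^2 = v·v = 23.
Deficit = 23 − 516/35 = 289/35 ≥ 0, confirming Bessel's inequality. (The deficit equals ||v − Σ <v,e_j> e_j||^2, the squared distance from v to span{e_j}.)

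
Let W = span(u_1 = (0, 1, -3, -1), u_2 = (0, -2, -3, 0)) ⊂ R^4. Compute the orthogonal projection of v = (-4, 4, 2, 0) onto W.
proj_W(v) = (0, 176/47, 102/47, -36/47)

Set up U = [u_1 | ... | u_2] ∈ R^(4×2). The projector onto W = col(U) is P = U (U^T U)^(-1) U^T.
Compute U^T U =
  [11, 7]
  [7, 13],
and U^T v = (-2, -14).
Solve U^T U · c = U^T v for the coefficients: c = (36/47, -70/47). The projection is proj_W(v) = U c.
Check: (v - proj_W(v)) · u_1 = 0  (should be 0).
Check: (v - proj_W(v)) · u_2 = 0  (should be 0).
Result: proj_W(v) = (0, 176/47, 102/47, -36/47).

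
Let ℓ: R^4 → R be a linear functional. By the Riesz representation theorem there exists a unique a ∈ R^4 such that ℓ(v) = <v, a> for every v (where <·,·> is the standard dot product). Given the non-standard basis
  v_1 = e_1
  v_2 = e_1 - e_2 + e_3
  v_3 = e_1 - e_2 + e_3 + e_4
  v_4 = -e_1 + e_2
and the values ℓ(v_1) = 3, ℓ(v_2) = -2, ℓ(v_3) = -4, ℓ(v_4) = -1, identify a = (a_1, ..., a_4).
a = (3, 2, -3, -2)

Write a = (a_1, ..., a_4) in the standard basis. For each basis vector v_i, ℓ(v_i) = <v_i, a> is a linear equation in the a_j's. Collect the n equations into a matrix system V a = ℓ, where row i of V is v_i (expressed in the standard basis). Since V is invertible (lower-triangular with 1s on the diagonal, up to permutation), solve by back-substitution:
  V =
[[1, 0, 0, 0],
 [1, -1, 1, 0],
 [1, -1, 1, 1],
 [-1, 1, 0, 0]]
  V a = (3, -2, -4, -1)
Solving gives a = (3, 2, -3, -2).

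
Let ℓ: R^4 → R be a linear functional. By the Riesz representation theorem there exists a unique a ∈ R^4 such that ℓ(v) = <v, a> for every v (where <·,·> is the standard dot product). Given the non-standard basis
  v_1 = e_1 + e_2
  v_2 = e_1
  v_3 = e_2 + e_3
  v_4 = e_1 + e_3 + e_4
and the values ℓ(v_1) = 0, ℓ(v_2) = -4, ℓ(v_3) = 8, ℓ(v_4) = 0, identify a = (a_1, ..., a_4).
a = (-4, 4, 4, 0)

Write a = (a_1, ..., a_4) in the standard basis. For each basis vector v_i, ℓ(v_i) = <v_i, a> is a linear equation in the a_j's. Collect the n equations into a matrix system V a = ℓ, where row i of V is v_i (expressed in the standard basis). Since V is invertible (lower-triangular with 1s on the diagonal, up to permutation), solve by back-substitution:
  V =
[[1, 1, 0, 0],
 [1, 0, 0, 0],
 [0, 1, 1, 0],
 [1, 0, 1, 1]]
  V a = (0, -4, 8, 0)
Solving gives a = (-4, 4, 4, 0).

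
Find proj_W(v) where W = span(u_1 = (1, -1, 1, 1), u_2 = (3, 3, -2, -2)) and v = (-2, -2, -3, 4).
proj_W(v) = (-93/44, -63/44, 37/44, 37/44)

Set up U = [u_1 | ... | u_2] ∈ R^(4×2). The projector onto W = col(U) is P = U (U^T U)^(-1) U^T.
Compute U^T U =
  [4, -4]
  [-4, 26],
and U^T v = (1, -14).
Solve U^T U · c = U^T v for the coefficients: c = (-15/44, -13/22). The projection is proj_W(v) = U c.
Check: (v - proj_W(v)) · u_1 = 0  (should be 0).
Check: (v - proj_W(v)) · u_2 = 0  (should be 0).
Result: proj_W(v) = (-93/44, -63/44, 37/44, 37/44).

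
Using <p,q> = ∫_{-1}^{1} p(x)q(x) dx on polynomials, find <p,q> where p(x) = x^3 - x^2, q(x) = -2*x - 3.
<p,q> = 6/5

Expand the product: p(x)·q(x) = -2*x^4 - x^3 + 3*x^2.
∫_{-1}^{1} of each monomial x^k gives [2/(k+1) if k even, 0 if k odd]. Integrating term-by-term (or equivalently evaluating the antiderivative F(x) = -2*x^5/5 - x^4/4 + x^3 at the endpoints):
  F(1) − F(−1) = 7/20 − (-17/20) = 6/5.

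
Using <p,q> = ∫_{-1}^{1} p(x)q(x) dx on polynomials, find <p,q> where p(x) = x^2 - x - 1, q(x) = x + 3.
<p,q> = -14/3

Expand the product: p(x)·q(x) = x^3 + 2*x^2 - 4*x - 3.
∫_{-1}^{1} of each monomial x^k gives [2/(k+1) if k even, 0 if k odd]. Integrating term-by-term (or equivalently evaluating the antiderivative F(x) = x^4/4 + 2*x^3/3 - 2*x^2 - 3*x at the endpoints):
  F(1) − F(−1) = -49/12 − (7/12) = -14/3.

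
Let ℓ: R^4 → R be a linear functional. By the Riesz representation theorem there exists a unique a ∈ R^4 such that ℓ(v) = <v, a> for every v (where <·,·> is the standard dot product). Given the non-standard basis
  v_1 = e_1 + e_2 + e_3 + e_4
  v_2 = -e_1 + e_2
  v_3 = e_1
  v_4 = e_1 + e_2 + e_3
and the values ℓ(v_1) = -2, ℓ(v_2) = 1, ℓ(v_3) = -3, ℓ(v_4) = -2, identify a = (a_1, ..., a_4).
a = (-3, -2, 3, 0)

Write a = (a_1, ..., a_4) in the standard basis. For each basis vector v_i, ℓ(v_i) = <v_i, a> is a linear equation in the a_j's. Collect the n equations into a matrix system V a = ℓ, where row i of V is v_i (expressed in the standard basis). Since V is invertible (lower-triangular with 1s on the diagonal, up to permutation), solve by back-substitution:
  V =
[[1, 1, 1, 1],
 [-1, 1, 0, 0],
 [1, 0, 0, 0],
 [1, 1, 1, 0]]
  V a = (-2, 1, -3, -2)
Solving gives a = (-3, -2, 3, 0).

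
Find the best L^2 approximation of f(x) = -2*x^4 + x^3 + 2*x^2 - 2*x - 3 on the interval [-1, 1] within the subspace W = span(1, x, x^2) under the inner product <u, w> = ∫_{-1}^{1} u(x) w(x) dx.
g(x) = 2*x^2/7 - 7*x/5 - 99/35

The best approximation g ∈ W is the orthogonal projection of f onto W. Writing g = a_0 + a_1 x + a_2 x^2, the coefficients solve the normal equations G · a = b where
  G_{ij} = <φ_i, φ_j> and b_i = <f, φ_i>, with φ_0 = 1, φ_1 = x, φ_2 = x^2.
G =
  [2, 0, 2/3]
  [0, 2/3, 0]
  [2/3, 0, 2/5],
b = (-82/15, -14/15, -62/35).
Solving gives a_0 = -99/35, a_1 = -7/5, a_2 = 2/7, so
  g(x) = 2*x^2/7 - 7*x/5 - 99/35.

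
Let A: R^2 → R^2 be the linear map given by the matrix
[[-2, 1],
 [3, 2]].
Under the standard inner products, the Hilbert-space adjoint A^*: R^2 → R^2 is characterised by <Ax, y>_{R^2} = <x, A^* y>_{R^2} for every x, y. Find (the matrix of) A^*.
A^* = A^T =
[[-2, 3],
 [1, 2]]

For real matrices with standard dot products, the defining identity <Ax, y> = <x, A^* y> gives (Ax)^T y = x^T (A^*) y, i.e. x^T A^T y = x^T (A^*) y. Since this holds for all x, y, we must have A^* = A^T. Therefore
A^* =
[[-2, 3],
 [1, 2]].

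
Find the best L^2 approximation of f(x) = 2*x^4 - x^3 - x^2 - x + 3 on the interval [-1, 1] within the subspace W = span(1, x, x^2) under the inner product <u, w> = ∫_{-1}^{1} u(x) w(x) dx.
g(x) = 5*x^2/7 - 8*x/5 + 99/35

The best approximation g ∈ W is the orthogonal projection of f onto W. Writing g = a_0 + a_1 x + a_2 x^2, the coefficients solve the normal equations G · a = b where
  G_{ij} = <φ_i, φ_j> and b_i = <f, φ_i>, with φ_0 = 1, φ_1 = x, φ_2 = x^2.
G =
  [2, 0, 2/3]
  [0, 2/3, 0]
  [2/3, 0, 2/5],
b = (92/15, -16/15, 76/35).
Solving gives a_0 = 99/35, a_1 = -8/5, a_2 = 5/7, so
  g(x) = 5*x^2/7 - 8*x/5 + 99/35.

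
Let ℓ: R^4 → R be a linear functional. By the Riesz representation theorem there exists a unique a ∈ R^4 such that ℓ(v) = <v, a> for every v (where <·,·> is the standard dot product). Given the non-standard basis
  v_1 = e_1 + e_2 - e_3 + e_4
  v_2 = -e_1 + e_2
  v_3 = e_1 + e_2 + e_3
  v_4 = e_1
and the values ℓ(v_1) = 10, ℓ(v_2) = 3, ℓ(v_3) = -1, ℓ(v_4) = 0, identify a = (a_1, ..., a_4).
a = (0, 3, -4, 3)

Write a = (a_1, ..., a_4) in the standard basis. For each basis vector v_i, ℓ(v_i) = <v_i, a> is a linear equation in the a_j's. Collect the n equations into a matrix system V a = ℓ, where row i of V is v_i (expressed in the standard basis). Since V is invertible (lower-triangular with 1s on the diagonal, up to permutation), solve by back-substitution:
  V =
[[1, 1, -1, 1],
 [-1, 1, 0, 0],
 [1, 1, 1, 0],
 [1, 0, 0, 0]]
  V a = (10, 3, -1, 0)
Solving gives a = (0, 3, -4, 3).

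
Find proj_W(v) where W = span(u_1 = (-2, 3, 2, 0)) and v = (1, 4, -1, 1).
proj_W(v) = (-16/17, 24/17, 16/17, 0)

Set up U = [u_1 | ... | u_1] ∈ R^(4×1). The projector onto W = col(U) is P = U (U^T U)^(-1) U^T.
Compute U^T U =
  [17],
and U^T v = (8).
Solve U^T U · c = U^T v for the coefficients: c = (8/17). The projection is proj_W(v) = U c.
Check: (v - proj_W(v)) · u_1 = 0  (should be 0).
Result: proj_W(v) = (-16/17, 24/17, 16/17, 0).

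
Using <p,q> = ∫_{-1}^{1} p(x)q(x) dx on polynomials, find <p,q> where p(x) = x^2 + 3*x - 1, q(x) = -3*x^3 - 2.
<p,q> = -14/15

Expand the product: p(x)·q(x) = -3*x^5 - 9*x^4 + 3*x^3 - 2*x^2 - 6*x + 2.
∫_{-1}^{1} of each monomial x^k gives [2/(k+1) if k even, 0 if k odd]. Integrating term-by-term (or equivalently evaluating the antiderivative F(x) = -x^6/2 - 9*x^5/5 + 3*x^4/4 - 2*x^3/3 - 3*x^2 + 2*x at the endpoints):
  F(1) − F(−1) = -193/60 − (-137/60) = -14/15.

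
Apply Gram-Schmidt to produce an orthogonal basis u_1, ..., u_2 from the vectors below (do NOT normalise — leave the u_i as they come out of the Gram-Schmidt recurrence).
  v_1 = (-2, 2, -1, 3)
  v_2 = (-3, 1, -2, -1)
Orthogonal basis:
  u_1 = (-2, 2, -1, 3)
  u_2 = (-20/9, 2/9, -29/18, -13/6)

Apply the Gram-Schmidt recurrence
  u_1 = v_1
  u_i = v_i − Σ_{j<i} ((v_i · u_j) / (u_j · u_j)) · u_j.

Step by step this gives:
  u_1 = (-2, 2, -1, 3)
  u_2 = (-20/9, 2/9, -29/18, -13/6)

Orthogonality check:
  u_2 · u_1 = 0 (should be 0)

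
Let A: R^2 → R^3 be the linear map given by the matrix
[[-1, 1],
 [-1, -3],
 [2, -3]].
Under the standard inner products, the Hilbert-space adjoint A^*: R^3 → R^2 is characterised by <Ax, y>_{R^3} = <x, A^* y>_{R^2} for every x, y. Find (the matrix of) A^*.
A^* = A^T =
[[-1, -1, 2],
 [1, -3, -3]]

For real matrices with standard dot products, the defining identity <Ax, y> = <x, A^* y> gives (Ax)^T y = x^T (A^*) y, i.e. x^T A^T y = x^T (A^*) y. Since this holds for all x, y, we must have A^* = A^T. Therefore
A^* =
[[-1, -1, 2],
 [1, -3, -3]].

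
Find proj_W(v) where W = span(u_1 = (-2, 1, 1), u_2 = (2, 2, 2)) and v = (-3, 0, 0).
proj_W(v) = (-3, 0, 0)

Set up U = [u_1 | ... | u_2] ∈ R^(3×2). The projector onto W = col(U) is P = U (U^T U)^(-1) U^T.
Compute U^T U =
  [6, 0]
  [0, 12],
and U^T v = (6, -6).
Solve U^T U · c = U^T v for the coefficients: c = (1, -1/2). The projection is proj_W(v) = U c.
Check: (v - proj_W(v)) · u_1 = 0  (should be 0).
Check: (v - proj_W(v)) · u_2 = 0  (should be 0).
Result: proj_W(v) = (-3, 0, 0).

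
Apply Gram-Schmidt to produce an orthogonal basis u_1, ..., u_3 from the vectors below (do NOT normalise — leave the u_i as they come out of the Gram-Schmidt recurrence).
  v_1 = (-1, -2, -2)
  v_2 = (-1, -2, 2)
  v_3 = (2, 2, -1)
Orthogonal basis:
  u_1 = (-1, -2, -2)
  u_2 = (-8/9, -16/9, 20/9)
  u_3 = (4/5, -2/5, 0)

Apply the Gram-Schmidt recurrence
  u_1 = v_1
  u_i = v_i − Σ_{j<i} ((v_i · u_j) / (u_j · u_j)) · u_j.

Step by step this gives:
  u_1 = (-1, -2, -2)
  u_2 = (-8/9, -16/9, 20/9)
  u_3 = (4/5, -2/5, 0)

Orthogonality check:
  u_2 · u_1 = 0 (should be 0)
  u_3 · u_1 = 0 (should be 0)
  u_3 · u_2 = 0 (should be 0)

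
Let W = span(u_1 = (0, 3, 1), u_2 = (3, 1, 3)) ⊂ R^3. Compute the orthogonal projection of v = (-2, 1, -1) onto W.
proj_W(v) = (-138/77, 83/77, -95/77)

Set up U = [u_1 | ... | u_2] ∈ R^(3×2). The projector onto W = col(U) is P = U (U^T U)^(-1) U^T.
Compute U^T U =
  [10, 6]
  [6, 19],
and U^T v = (2, -8).
Solve U^T U · c = U^T v for the coefficients: c = (43/77, -46/77). The projection is proj_W(v) = U c.
Check: (v - proj_W(v)) · u_1 = 0  (should be 0).
Check: (v - proj_W(v)) · u_2 = 0  (should be 0).
Result: proj_W(v) = (-138/77, 83/77, -95/77).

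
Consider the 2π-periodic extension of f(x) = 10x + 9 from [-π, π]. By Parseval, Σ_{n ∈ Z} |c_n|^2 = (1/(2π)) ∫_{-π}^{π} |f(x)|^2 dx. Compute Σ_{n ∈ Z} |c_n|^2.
Σ |c_n|^2 = 100π^2/3 + 81

Expand and integrate term by term over [-π, π]:
  ∫ (10x)^2 dx = 100·(2π^3/3); ∫ 2·10·(9)·x dx = 0 (odd integrand); ∫ 9^2 dx = 81·2π.
So (1/(2π)) ∫_{-π}^{π} (10x + 9)^2 dx = 100π^2/3 + 81 = 100π^2/3 + 81.
Parseval ⇒ Σ |c_n|^2 = 100π^2/3 + 81.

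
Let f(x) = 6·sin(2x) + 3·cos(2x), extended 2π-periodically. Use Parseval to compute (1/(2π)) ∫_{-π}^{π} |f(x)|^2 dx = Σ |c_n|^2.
Σ |c_n|^2 = 45/2

Expand |f|^2 and use orthogonality of {sin(nx), cos(mx)} on [-π, π]:
  ∫_{-π}^{π} sin(nx)^2 dx = π, ∫ cos(mx)^2 dx = π, and cross terms integrate to 0.
So ∫_{-π}^{π} f(x)^2 dx = 6^2 · π + 3^2 · π = (36 + 9)π.
Divide by 2π: (36 + 9)/2 = 45/2.
By Parseval, this equals Σ |c_n|^2.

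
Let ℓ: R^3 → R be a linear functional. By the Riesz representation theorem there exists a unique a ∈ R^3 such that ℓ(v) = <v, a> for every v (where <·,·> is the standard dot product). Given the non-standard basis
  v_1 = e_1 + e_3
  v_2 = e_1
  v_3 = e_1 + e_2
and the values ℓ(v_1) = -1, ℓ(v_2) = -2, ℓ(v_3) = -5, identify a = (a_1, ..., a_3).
a = (-2, -3, 1)

Write a = (a_1, ..., a_3) in the standard basis. For each basis vector v_i, ℓ(v_i) = <v_i, a> is a linear equation in the a_j's. Collect the n equations into a matrix system V a = ℓ, where row i of V is v_i (expressed in the standard basis). Since V is invertible (lower-triangular with 1s on the diagonal, up to permutation), solve by back-substitution:
  V =
[[1, 0, 1],
 [1, 0, 0],
 [1, 1, 0]]
  V a = (-1, -2, -5)
Solving gives a = (-2, -3, 1).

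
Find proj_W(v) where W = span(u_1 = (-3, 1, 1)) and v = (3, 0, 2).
proj_W(v) = (21/11, -7/11, -7/11)

Set up U = [u_1 | ... | u_1] ∈ R^(3×1). The projector onto W = col(U) is P = U (U^T U)^(-1) U^T.
Compute U^T U =
  [11],
and U^T v = (-7).
Solve U^T U · c = U^T v for the coefficients: c = (-7/11). The projection is proj_W(v) = U c.
Check: (v - proj_W(v)) · u_1 = 0  (should be 0).
Result: proj_W(v) = (21/11, -7/11, -7/11).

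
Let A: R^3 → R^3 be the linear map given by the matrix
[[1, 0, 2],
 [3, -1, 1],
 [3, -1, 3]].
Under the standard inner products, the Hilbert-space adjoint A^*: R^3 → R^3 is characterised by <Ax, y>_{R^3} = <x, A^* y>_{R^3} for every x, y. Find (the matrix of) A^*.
A^* = A^T =
[[1, 3, 3],
 [0, -1, -1],
 [2, 1, 3]]

For real matrices with standard dot products, the defining identity <Ax, y> = <x, A^* y> gives (Ax)^T y = x^T (A^*) y, i.e. x^T A^T y = x^T (A^*) y. Since this holds for all x, y, we must have A^* = A^T. Therefore
A^* =
[[1, 3, 3],
 [0, -1, -1],
 [2, 1, 3]].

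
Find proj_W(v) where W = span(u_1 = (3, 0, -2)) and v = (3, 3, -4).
proj_W(v) = (51/13, 0, -34/13)

Set up U = [u_1 | ... | u_1] ∈ R^(3×1). The projector onto W = col(U) is P = U (U^T U)^(-1) U^T.
Compute U^T U =
  [13],
and U^T v = (17).
Solve U^T U · c = U^T v for the coefficients: c = (17/13). The projection is proj_W(v) = U c.
Check: (v - proj_W(v)) · u_1 = 0  (should be 0).
Result: proj_W(v) = (51/13, 0, -34/13).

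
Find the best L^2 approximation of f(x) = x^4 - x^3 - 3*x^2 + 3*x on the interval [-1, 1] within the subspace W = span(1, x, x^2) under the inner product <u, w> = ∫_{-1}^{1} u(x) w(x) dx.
g(x) = -15*x^2/7 + 12*x/5 - 3/35

The best approximation g ∈ W is the orthogonal projection of f onto W. Writing g = a_0 + a_1 x + a_2 x^2, the coefficients solve the normal equations G · a = b where
  G_{ij} = <φ_i, φ_j> and b_i = <f, φ_i>, with φ_0 = 1, φ_1 = x, φ_2 = x^2.
G =
  [2, 0, 2/3]
  [0, 2/3, 0]
  [2/3, 0, 2/5],
b = (-8/5, 8/5, -32/35).
Solving gives a_0 = -3/35, a_1 = 12/5, a_2 = -15/7, so
  g(x) = -15*x^2/7 + 12*x/5 - 3/35.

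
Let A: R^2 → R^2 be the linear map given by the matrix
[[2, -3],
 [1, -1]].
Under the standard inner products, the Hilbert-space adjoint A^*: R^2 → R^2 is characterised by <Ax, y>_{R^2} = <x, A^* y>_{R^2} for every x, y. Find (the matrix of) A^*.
A^* = A^T =
[[2, 1],
 [-3, -1]]

For real matrices with standard dot products, the defining identity <Ax, y> = <x, A^* y> gives (Ax)^T y = x^T (A^*) y, i.e. x^T A^T y = x^T (A^*) y. Since this holds for all x, y, we must have A^* = A^T. Therefore
A^* =
[[2, 1],
 [-3, -1]].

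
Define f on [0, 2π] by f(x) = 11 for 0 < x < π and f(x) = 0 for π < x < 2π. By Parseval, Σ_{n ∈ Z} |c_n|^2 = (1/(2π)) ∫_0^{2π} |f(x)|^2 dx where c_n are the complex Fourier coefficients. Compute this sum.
Σ |c_n|^2 = 121/2

Parseval equates the L^2 energy of f (normalised by 1/(2π)) with the ℓ^2 sum of its Fourier coefficients: (1/(2π)) ∫_0^{2π} |f|^2 = Σ |c_n|^2.
Compute the left side: (1/(2π)) [∫_0^π 11^2 dx + ∫_π^{2π} 0^2 dx] = (1/(2π)) · (121π + 0π) = (121 + 0)/2 = 121/2.
So Σ_{n ∈ Z} |c_n|^2 = 121/2.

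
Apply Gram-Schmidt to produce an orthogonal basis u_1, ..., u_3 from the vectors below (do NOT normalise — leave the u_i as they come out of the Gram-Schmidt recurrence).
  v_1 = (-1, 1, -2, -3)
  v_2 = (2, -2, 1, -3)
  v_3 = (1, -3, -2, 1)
Orthogonal basis:
  u_1 = (-1, 1, -2, -3)
  u_2 = (11/5, -11/5, 7/5, -12/5)
  u_3 = (10/29, -68/29, -78/29, 26/29)

Apply the Gram-Schmidt recurrence
  u_1 = v_1
  u_i = v_i − Σ_{j<i} ((v_i · u_j) / (u_j · u_j)) · u_j.

Step by step this gives:
  u_1 = (-1, 1, -2, -3)
  u_2 = (11/5, -11/5, 7/5, -12/5)
  u_3 = (10/29, -68/29, -78/29, 26/29)

Orthogonality check:
  u_2 · u_1 = 0 (should be 0)
  u_3 · u_1 = 0 (should be 0)
  u_3 · u_2 = 0 (should be 0)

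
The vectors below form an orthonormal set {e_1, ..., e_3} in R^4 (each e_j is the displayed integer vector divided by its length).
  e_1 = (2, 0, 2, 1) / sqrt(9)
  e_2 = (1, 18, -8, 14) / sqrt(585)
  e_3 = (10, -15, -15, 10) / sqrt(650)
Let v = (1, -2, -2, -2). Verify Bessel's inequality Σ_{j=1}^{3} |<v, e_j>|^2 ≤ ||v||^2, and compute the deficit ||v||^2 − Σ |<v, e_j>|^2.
Σ |<v, e_j>|^2 = 47/5; ||v||^2 = 13; deficit = 18/5

Write each e_j = u_j / sqrt(<u_j, u_j>) where u_j is the displayed integer vector. Then <v, e_j> = <v, u_j> / sqrt(<u_j, u_j>), so |<v, e_j>|^2 = <v, u_j>^2 / <u_j, u_j>.
Coefficients: <v, e_1> = -4/sqrt(9), <v, e_2> = -47/sqrt(585), <v, e_3> = 50/sqrt(650).
Square and sum: Σ |<v, e_j>|^2 = 47/5.
Compute ||v||^2 = v·v = 13.
Deficit = 13 − 47/5 = 18/5 ≥ 0, confirming Bessel's inequality. (The deficit equals ||v − Σ <v,e_j> e_j||^2, the squared distance from v to span{e_j}.)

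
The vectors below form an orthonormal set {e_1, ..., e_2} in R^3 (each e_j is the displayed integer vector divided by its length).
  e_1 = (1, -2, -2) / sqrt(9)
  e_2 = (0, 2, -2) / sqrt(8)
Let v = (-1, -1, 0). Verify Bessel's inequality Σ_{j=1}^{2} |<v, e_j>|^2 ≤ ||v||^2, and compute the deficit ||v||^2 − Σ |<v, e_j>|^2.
Σ |<v, e_j>|^2 = 11/18; ||v||^2 = 2; deficit = 25/18

Write each e_j = u_j / sqrt(<u_j, u_j>) where u_j is the displayed integer vector. Then <v, e_j> = <v, u_j> / sqrt(<u_j, u_j>), so |<v, e_j>|^2 = <v, u_j>^2 / <u_j, u_j>.
Coefficients: <v, e_1> = 1/sqrt(9), <v, e_2> = -2/sqrt(8).
Square and sum: Σ |<v, e_j>|^2 = 11/18.
Compute ||v||^2 = v·v = 2.
Deficit = 2 − 11/18 = 25/18 ≥ 0, confirming Bessel's inequality. (The deficit equals ||v − Σ <v,e_j> e_j||^2, the squared distance from v to span{e_j}.)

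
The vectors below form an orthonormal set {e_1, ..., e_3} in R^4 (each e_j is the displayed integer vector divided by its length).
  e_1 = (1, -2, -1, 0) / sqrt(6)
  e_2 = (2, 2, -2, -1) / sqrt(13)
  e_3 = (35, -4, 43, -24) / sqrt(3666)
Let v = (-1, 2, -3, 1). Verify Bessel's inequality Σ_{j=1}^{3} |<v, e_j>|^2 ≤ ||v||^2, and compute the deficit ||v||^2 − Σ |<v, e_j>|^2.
Σ |<v, e_j>|^2 = 701/47; ||v||^2 = 15; deficit = 4/47

Write each e_j = u_j / sqrt(<u_j, u_j>) where u_j is the displayed integer vector. Then <v, e_j> = <v, u_j> / sqrt(<u_j, u_j>), so |<v, e_j>|^2 = <v, u_j>^2 / <u_j, u_j>.
Coefficients: <v, e_1> = -2/sqrt(6), <v, e_2> = 7/sqrt(13), <v, e_3> = -196/sqrt(3666).
Square and sum: Σ |<v, e_j>|^2 = 701/47.
Compute ||v||^2 = v·v = 15.
Deficit = 15 − 701/47 = 4/47 ≥ 0, confirming Bessel's inequality. (The deficit equals ||v − Σ <v,e_j> e_j||^2, the squared distance from v to span{e_j}.)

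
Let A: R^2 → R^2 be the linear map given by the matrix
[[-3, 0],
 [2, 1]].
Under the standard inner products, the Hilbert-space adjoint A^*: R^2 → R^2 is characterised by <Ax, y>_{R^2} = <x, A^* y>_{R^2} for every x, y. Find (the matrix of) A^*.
A^* = A^T =
[[-3, 2],
 [0, 1]]

For real matrices with standard dot products, the defining identity <Ax, y> = <x, A^* y> gives (Ax)^T y = x^T (A^*) y, i.e. x^T A^T y = x^T (A^*) y. Since this holds for all x, y, we must have A^* = A^T. Therefore
A^* =
[[-3, 2],
 [0, 1]].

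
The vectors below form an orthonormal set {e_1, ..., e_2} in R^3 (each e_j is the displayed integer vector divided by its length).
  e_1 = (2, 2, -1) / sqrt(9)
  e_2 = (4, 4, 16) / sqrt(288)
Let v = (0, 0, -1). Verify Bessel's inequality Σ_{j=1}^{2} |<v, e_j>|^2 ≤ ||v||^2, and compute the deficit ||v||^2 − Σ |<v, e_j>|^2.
Σ |<v, e_j>|^2 = 1; ||v||^2 = 1; deficit = 0

Write each e_j = u_j / sqrt(<u_j, u_j>) where u_j is the displayed integer vector. Then <v, e_j> = <v, u_j> / sqrt(<u_j, u_j>), so |<v, e_j>|^2 = <v, u_j>^2 / <u_j, u_j>.
Coefficients: <v, e_1> = 1/sqrt(9), <v, e_2> = -16/sqrt(288).
Square and sum: Σ |<v, e_j>|^2 = 1.
Compute ||v||^2 = v·v = 1.
Deficit = 1 − 1 = 0 ≥ 0, confirming Bessel's inequality. (The deficit equals ||v − Σ <v,e_j> e_j||^2, the squared distance from v to span{e_j}.)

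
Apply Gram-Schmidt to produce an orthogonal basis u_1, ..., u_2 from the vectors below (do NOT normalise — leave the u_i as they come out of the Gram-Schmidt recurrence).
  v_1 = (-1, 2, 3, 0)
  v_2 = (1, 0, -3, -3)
Orthogonal basis:
  u_1 = (-1, 2, 3, 0)
  u_2 = (2/7, 10/7, -6/7, -3)

Apply the Gram-Schmidt recurrence
  u_1 = v_1
  u_i = v_i − Σ_{j<i} ((v_i · u_j) / (u_j · u_j)) · u_j.

Step by step this gives:
  u_1 = (-1, 2, 3, 0)
  u_2 = (2/7, 10/7, -6/7, -3)

Orthogonality check:
  u_2 · u_1 = 0 (should be 0)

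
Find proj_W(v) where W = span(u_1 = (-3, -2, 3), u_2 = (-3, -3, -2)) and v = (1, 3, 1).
proj_W(v) = (60/31, 774/403, 490/403)

Set up U = [u_1 | ... | u_2] ∈ R^(3×2). The projector onto W = col(U) is P = U (U^T U)^(-1) U^T.
Compute U^T U =
  [22, 9]
  [9, 22],
and U^T v = (-6, -14).
Solve U^T U · c = U^T v for the coefficients: c = (-6/403, -254/403). The projection is proj_W(v) = U c.
Check: (v - proj_W(v)) · u_1 = 0  (should be 0).
Check: (v - proj_W(v)) · u_2 = 0  (should be 0).
Result: proj_W(v) = (60/31, 774/403, 490/403).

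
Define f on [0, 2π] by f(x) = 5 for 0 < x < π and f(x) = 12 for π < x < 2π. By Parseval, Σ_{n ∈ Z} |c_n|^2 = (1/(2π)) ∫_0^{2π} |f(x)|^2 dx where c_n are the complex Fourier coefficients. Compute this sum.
Σ |c_n|^2 = 169/2

Parseval equates the L^2 energy of f (normalised by 1/(2π)) with the ℓ^2 sum of its Fourier coefficients: (1/(2π)) ∫_0^{2π} |f|^2 = Σ |c_n|^2.
Compute the left side: (1/(2π)) [∫_0^π 5^2 dx + ∫_π^{2π} 12^2 dx] = (1/(2π)) · (25π + 144π) = (25 + 144)/2 = 169/2.
So Σ_{n ∈ Z} |c_n|^2 = 169/2.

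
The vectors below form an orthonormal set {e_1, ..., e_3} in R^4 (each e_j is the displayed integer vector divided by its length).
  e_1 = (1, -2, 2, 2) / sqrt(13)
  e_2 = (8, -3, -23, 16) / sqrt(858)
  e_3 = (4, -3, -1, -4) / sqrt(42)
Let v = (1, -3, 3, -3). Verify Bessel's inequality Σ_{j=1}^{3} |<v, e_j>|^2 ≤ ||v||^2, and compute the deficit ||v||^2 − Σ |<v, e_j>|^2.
Σ |<v, e_j>|^2 = 2075/77; ||v||^2 = 28; deficit = 81/77

Write each e_j = u_j / sqrt(<u_j, u_j>) where u_j is the displayed integer vector. Then <v, e_j> = <v, u_j> / sqrt(<u_j, u_j>), so |<v, e_j>|^2 = <v, u_j>^2 / <u_j, u_j>.
Coefficients: <v, e_1> = 7/sqrt(13), <v, e_2> = -100/sqrt(858), <v, e_3> = 22/sqrt(42).
Square and sum: Σ |<v, e_j>|^2 = 2075/77.
Compute ||v||^2 = v·v = 28.
Deficit = 28 − 2075/77 = 81/77 ≥ 0, confirming Bessel's inequality. (The deficit equals ||v − Σ <v,e_j> e_j||^2, the squared distance from v to span{e_j}.)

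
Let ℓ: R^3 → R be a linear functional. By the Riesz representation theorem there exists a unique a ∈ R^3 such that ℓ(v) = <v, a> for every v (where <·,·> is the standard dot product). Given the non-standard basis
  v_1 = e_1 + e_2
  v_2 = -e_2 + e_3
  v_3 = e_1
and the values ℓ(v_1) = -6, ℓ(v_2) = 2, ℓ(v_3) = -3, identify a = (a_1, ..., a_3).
a = (-3, -3, -1)

Write a = (a_1, ..., a_3) in the standard basis. For each basis vector v_i, ℓ(v_i) = <v_i, a> is a linear equation in the a_j's. Collect the n equations into a matrix system V a = ℓ, where row i of V is v_i (expressed in the standard basis). Since V is invertible (lower-triangular with 1s on the diagonal, up to permutation), solve by back-substitution:
  V =
[[1, 1, 0],
 [0, -1, 1],
 [1, 0, 0]]
  V a = (-6, 2, -3)
Solving gives a = (-3, -3, -1).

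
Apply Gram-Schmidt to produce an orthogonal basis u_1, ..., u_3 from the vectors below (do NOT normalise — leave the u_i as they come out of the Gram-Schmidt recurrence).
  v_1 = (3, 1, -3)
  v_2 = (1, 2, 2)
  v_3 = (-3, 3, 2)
Orthogonal basis:
  u_1 = (3, 1, -3)
  u_2 = (22/19, 39/19, 35/19)
  u_3 = (-164/85, 369/170, -41/34)

Apply the Gram-Schmidt recurrence
  u_1 = v_1
  u_i = v_i − Σ_{j<i} ((v_i · u_j) / (u_j · u_j)) · u_j.

Step by step this gives:
  u_1 = (3, 1, -3)
  u_2 = (22/19, 39/19, 35/19)
  u_3 = (-164/85, 369/170, -41/34)

Orthogonality check:
  u_2 · u_1 = 0 (should be 0)
  u_3 · u_1 = 0 (should be 0)
  u_3 · u_2 = 0 (should be 0)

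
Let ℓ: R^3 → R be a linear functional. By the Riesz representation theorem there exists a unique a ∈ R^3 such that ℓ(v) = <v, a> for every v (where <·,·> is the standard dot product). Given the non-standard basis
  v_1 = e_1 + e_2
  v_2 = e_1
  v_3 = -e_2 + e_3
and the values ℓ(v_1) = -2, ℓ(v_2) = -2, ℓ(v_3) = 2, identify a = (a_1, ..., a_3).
a = (-2, 0, 2)

Write a = (a_1, ..., a_3) in the standard basis. For each basis vector v_i, ℓ(v_i) = <v_i, a> is a linear equation in the a_j's. Collect the n equations into a matrix system V a = ℓ, where row i of V is v_i (expressed in the standard basis). Since V is invertible (lower-triangular with 1s on the diagonal, up to permutation), solve by back-substitution:
  V =
[[1, 1, 0],
 [1, 0, 0],
 [0, -1, 1]]
  V a = (-2, -2, 2)
Solving gives a = (-2, 0, 2).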